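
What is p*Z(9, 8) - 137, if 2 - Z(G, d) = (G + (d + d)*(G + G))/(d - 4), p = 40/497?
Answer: -70979/497 ≈ -142.81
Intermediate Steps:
p = 40/497 (p = 40*(1/497) = 40/497 ≈ 0.080483)
Z(G, d) = 2 - (G + 4*G*d)/(-4 + d) (Z(G, d) = 2 - (G + (d + d)*(G + G))/(d - 4) = 2 - (G + (2*d)*(2*G))/(-4 + d) = 2 - (G + 4*G*d)/(-4 + d))
p*Z(9, 8) - 137 = 40*((-8 - 1*9 + 2*8 - 4*9*8)/(-4 + 8))/497 - 137 = 40*((-8 - 9 + 16 - 288)/4)/497 - 137 = 40*((¼)*(-289))/497 - 137 = (40/497)*(-289/4) - 137 = -2890/497 - 137 = -70979/497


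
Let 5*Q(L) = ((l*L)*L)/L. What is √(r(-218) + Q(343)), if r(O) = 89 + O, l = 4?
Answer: √3635/5 ≈ 12.058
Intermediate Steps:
Q(L) = 4*L/5 (Q(L) = (((4*L)*L)/L)/5 = ((4*L²)/L)/5 = (4*L)/5 = 4*L/5)
√(r(-218) + Q(343)) = √((89 - 218) + (⅘)*343) = √(-129 + 1372/5) = √(727/5) = √3635/5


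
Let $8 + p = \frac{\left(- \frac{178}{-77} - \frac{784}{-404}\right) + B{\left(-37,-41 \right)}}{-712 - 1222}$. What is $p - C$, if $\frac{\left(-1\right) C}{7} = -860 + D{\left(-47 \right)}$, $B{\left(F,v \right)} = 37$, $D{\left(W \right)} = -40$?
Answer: $- \frac{94877169963}{15040718} \approx -6308.0$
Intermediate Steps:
$p = - \frac{120646563}{15040718}$ ($p = -8 + \frac{\left(- \frac{178}{-77} - \frac{784}{-404}\right) + 37}{-712 - 1222} = -8 + \frac{\left(\left(-178\right) \left(- \frac{1}{77}\right) - - \frac{196}{101}\right) + 37}{-1934} = -8 + \left(\left(\frac{178}{77} + \frac{196}{101}\right) + 37\right) \left(- \frac{1}{1934}\right) = -8 + \left(\frac{33070}{7777} + 37\right) \left(- \frac{1}{1934}\right) = -8 + \frac{320819}{7777} \left(- \frac{1}{1934}\right) = -8 - \frac{320819}{15040718} = - \frac{120646563}{15040718} \approx -8.0213$)
$C = 6300$ ($C = - 7 \left(-860 - 40\right) = \left(-7\right) \left(-900\right) = 6300$)
$p - C = - \frac{120646563}{15040718} - 6300 = - \frac{94877169963}{15040718}$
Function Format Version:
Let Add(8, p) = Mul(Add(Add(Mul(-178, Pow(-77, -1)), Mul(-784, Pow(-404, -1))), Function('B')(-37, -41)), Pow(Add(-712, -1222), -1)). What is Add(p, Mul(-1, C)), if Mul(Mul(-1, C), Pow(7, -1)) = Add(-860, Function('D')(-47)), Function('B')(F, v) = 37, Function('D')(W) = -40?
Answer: Rational(-94877169963, 15040718) ≈ -6308.0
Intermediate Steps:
p = Rational(-120646563, 15040718) (p = Add(-8, Mul(Add(Add(Mul(-178, Pow(-77, -1)), Mul(-784, Pow(-404, -1))), 37), Pow(Add(-712, -1222), -1))) = Add(-8, Mul(Add(Add(Mul(-178, Rational(-1, 77)), Mul(-784, Rational(-1, 404))), 37), Pow(-1934, -1))) = Add(-8, Mul(Add(Add(Rational(178, 77), Rational(196, 101)), 37), Rational(-1, 1934))) = Add(-8, Mul(Add(Rational(33070, 7777), 37), Rational(-1, 1934))) = Add(-8, Mul(Rational(320819, 7777), Rational(-1, 1934))) = Add(-8, Rational(-320819, 15040718)) = Rational(-120646563, 15040718) ≈ -8.0213)
C = 6300 (C = Mul(-7, Add(-860, -40)) = Mul(-7, -900) = 6300)
Add(p, Mul(-1, C)) = Add(Rational(-120646563, 15040718), Mul(-1, 6300)) = Add(Rational(-120646563, 15040718), -6300) = Rational(-94877169963, 15040718)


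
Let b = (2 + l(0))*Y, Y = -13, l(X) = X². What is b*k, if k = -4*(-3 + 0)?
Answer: -312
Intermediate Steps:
k = 12 (k = -4*(-3) = 12)
b = -26 (b = (2 + 0²)*(-13) = (2 + 0)*(-13) = 2*(-13) = -26)
b*k = -26*12 = -312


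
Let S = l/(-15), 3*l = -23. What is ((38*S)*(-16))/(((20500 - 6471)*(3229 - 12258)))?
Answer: 13984/5700052845 ≈ 2.4533e-6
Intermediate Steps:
l = -23/3 (l = (⅓)*(-23) = -23/3 ≈ -7.6667)
S = 23/45 (S = -23/3/(-15) = -23/3*(-1/15) = 23/45 ≈ 0.51111)
((38*S)*(-16))/(((20500 - 6471)*(3229 - 12258))) = ((38*(23/45))*(-16))/(((20500 - 6471)*(3229 - 12258))) = ((874/45)*(-16))/((14029*(-9029))) = -13984/45/(-126667841) = -13984/45*(-1/126667841) = 13984/5700052845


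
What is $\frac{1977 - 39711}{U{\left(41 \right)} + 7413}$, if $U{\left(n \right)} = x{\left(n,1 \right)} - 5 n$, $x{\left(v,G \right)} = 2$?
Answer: $- \frac{18867}{3605} \approx -5.2336$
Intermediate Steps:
$U{\left(n \right)} = 2 - 5 n$
$\frac{1977 - 39711}{U{\left(41 \right)} + 7413} = \frac{1977 - 39711}{\left(2 - 205\right) + 7413} = - \frac{37734}{\left(2 - 205\right) + 7413} = - \frac{37734}{-203 + 7413} = - \frac{37734}{7210} = \left(-37734\right) \frac{1}{7210} = - \frac{18867}{3605}$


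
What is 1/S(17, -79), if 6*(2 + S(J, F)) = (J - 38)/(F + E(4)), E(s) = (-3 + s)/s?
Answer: -45/88 ≈ -0.51136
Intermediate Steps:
E(s) = (-3 + s)/s
S(J, F) = -2 + (-38 + J)/(6*(¼ + F)) (S(J, F) = -2 + ((J - 38)/(F + (-3 + 4)/4))/6 = -2 + ((-38 + J)/(F + (¼)*1))/6 = -2 + ((-38 + J)/(F + ¼))/6 = -2 + ((-38 + J)/(¼ + F))/6 = -2 + (-38 + J)/(6*(¼ + F)))
1/S(17, -79) = 1/(2*(-41 + 17 - 12*(-79))/(3*(1 + 4*(-79)))) = 1/(2*(-41 + 17 + 948)/(3*(1 - 316))) = 1/((⅔)*924/(-315)) = 1/((⅔)*(-1/315)*924) = 1/(-88/45) = -45/88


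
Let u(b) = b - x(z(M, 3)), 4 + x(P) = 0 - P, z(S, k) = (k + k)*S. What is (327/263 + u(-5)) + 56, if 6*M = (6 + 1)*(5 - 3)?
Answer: 18474/263 ≈ 70.243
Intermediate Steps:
M = 7/3 (M = ((6 + 1)*(5 - 3))/6 = (7*2)/6 = (⅙)*14 = 7/3 ≈ 2.3333)
z(S, k) = 2*S*k (z(S, k) = (2*k)*S = 2*S*k)
x(P) = -4 - P (x(P) = -4 + (0 - P) = -4 - P)
u(b) = 18 + b (u(b) = b - (-4 - 2*7*3/3) = b - (-4 - 1*14) = b - (-4 - 14) = b - 1*(-18) = b + 18 = 18 + b)
(327/263 + u(-5)) + 56 = (327/263 + (18 - 5)) + 56 = (327*(1/263) + 13) + 56 = (327/263 + 13) + 56 = 3746/263 + 56 = 18474/263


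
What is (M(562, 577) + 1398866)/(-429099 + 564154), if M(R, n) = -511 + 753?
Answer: 1399108/135055 ≈ 10.360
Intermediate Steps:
M(R, n) = 242
(M(562, 577) + 1398866)/(-429099 + 564154) = (242 + 1398866)/(-429099 + 564154) = 1399108/135055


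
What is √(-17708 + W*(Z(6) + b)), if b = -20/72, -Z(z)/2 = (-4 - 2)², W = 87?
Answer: I*√863862/6 ≈ 154.91*I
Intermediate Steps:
Z(z) = -72 (Z(z) = -2*(-4 - 2)² = -2*(-6)² = -2*36 = -72)
b = -5/18 (b = -20*1/72 = -5/18 ≈ -0.27778)
√(-17708 + W*(Z(6) + b)) = √(-17708 + 87*(-72 - 5/18)) = √(-17708 + 87*(-1301/18)) = √(-17708 - 37729/6) = √(-143977/6) = I*√863862/6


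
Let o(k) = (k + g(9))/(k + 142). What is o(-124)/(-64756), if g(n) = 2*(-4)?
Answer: 11/97134 ≈ 0.00011325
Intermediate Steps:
g(n) = -8
o(k) = (-8 + k)/(142 + k) (o(k) = (k - 8)/(k + 142) = (-8 + k)/(142 + k))
o(-124)/(-64756) = ((-8 - 124)/(142 - 124))/(-64756) = (-132/18)*(-1/64756) = ((1/18)*(-132))*(-1/64756) = -22/3*(-1/64756) = 11/97134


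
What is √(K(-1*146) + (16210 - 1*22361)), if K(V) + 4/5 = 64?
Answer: I*√152195/5 ≈ 78.024*I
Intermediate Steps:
K(V) = 316/5 (K(V) = -⅘ + 64 = 316/5)
√(K(-1*146) + (16210 - 1*22361)) = √(316/5 + (16210 - 1*22361)) = √(316/5 + (16210 - 22361)) = √(316/5 - 6151) = √(-30439/5) = I*√152195/5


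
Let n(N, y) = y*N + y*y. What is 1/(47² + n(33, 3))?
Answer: 1/2317 ≈ 0.00043159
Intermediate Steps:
n(N, y) = y² + N*y (n(N, y) = N*y + y² = y² + N*y)
1/(47² + n(33, 3)) = 1/(47² + 3*(33 + 3)) = 1/(2209 + 3*36) = 1/(2209 + 108) = 1/2317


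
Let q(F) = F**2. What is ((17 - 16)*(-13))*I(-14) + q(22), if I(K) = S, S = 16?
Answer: 276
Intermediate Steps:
I(K) = 16
((17 - 16)*(-13))*I(-14) + q(22) = ((17 - 16)*(-13))*16 + 22**2 = (1*(-13))*16 + 484 = -13*16 + 484 = -208 + 484 = 276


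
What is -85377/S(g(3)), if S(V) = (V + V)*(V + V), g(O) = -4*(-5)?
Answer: -85377/1600 ≈ -53.361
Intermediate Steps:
g(O) = 20
S(V) = 4*V² (S(V) = (2*V)*(2*V) = 4*V²)
-85377/S(g(3)) = -85377/(4*20²) = -85377/(4*400) = -85377/1600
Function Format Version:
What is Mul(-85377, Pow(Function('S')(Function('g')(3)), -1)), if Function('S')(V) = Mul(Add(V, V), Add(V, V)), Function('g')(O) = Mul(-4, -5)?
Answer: Rational(-85377, 1600) ≈ -53.361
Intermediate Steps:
Function('g')(O) = 20
Function('S')(V) = Mul(4, Pow(V, 2)) (Function('S')(V) = Mul(Mul(2, V), Mul(2, V)) = Mul(4, Pow(V, 2)))
Mul(-85377, Pow(Function('S')(Function('g')(3)), -1)) = Mul(-85377, Pow(Mul(4, Pow(20, 2)), -1)) = Mul(-85377, Pow(Mul(4, 400), -1)) = Mul(-85377, Pow(1600, -1)) = Mul(-85377, Rational(1, 1600)) = Rational(-85377, 1600)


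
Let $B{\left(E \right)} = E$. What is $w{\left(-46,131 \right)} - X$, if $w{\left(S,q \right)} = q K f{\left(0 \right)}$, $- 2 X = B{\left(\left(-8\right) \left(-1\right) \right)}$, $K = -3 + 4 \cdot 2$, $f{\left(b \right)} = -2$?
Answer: $-1306$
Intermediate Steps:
$K = 5$ ($K = -3 + 8 = 5$)
$X = -4$ ($X = - \frac{\left(-8\right) \left(-1\right)}{2} = \left(- \frac{1}{2}\right) 8 = -4$)
$w{\left(S,q \right)} = - 10 q$ ($w{\left(S,q \right)} = q 5 \left(-2\right) = 5 q \left(-2\right) = - 10 q$)
$w{\left(-46,131 \right)} - X = \left(-10\right) 131 - -4 = -1310 + 4 = -1306$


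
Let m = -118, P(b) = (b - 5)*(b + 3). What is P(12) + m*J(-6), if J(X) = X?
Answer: 813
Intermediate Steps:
P(b) = (-5 + b)*(3 + b)
P(12) + m*J(-6) = (-15 + 12**2 - 2*12) - 118*(-6) = (-15 + 144 - 24) + 708 = 105 + 708 = 813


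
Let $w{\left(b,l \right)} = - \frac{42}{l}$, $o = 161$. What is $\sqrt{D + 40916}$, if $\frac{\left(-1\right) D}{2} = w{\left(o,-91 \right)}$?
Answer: $\frac{2 \sqrt{1728662}}{13} \approx 202.27$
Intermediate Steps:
$D = - \frac{12}{13}$ ($D = - 2 \left(- \frac{42}{-91}\right) = - 2 \left(\left(-42\right) \left(- \frac{1}{91}\right)\right) = \left(-2\right) \frac{6}{13} = - \frac{12}{13} \approx -0.92308$)
$\sqrt{D + 40916} = \sqrt{- \frac{12}{13} + 40916} = \sqrt{\frac{531896}{13}} = \frac{2 \sqrt{1728662}}{13}$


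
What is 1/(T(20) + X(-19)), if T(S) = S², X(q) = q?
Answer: 1/381 ≈ 0.0026247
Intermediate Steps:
1/(T(20) + X(-19)) = 1/(20² - 19) = 1/(400 - 19) = 1/381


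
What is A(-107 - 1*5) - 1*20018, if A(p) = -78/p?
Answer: -1120969/56 ≈ -20017.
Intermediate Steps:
A(-107 - 1*5) - 1*20018 = -78/(-107 - 1*5) - 1*20018 = -78/(-107 - 5) - 20018 = -78/(-112) - 20018 = -78*(-1/112) - 20018 = 39/56 - 20018 = -1120969/56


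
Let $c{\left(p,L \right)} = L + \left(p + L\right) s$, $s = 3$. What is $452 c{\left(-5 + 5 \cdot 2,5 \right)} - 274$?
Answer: $15546$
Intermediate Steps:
$c{\left(p,L \right)} = 3 p + 4 L$ ($c{\left(p,L \right)} = L + \left(p + L\right) 3 = L + \left(L + p\right) 3 = L + \left(3 L + 3 p\right) = 3 p + 4 L$)
$452 c{\left(-5 + 5 \cdot 2,5 \right)} - 274 = 452 \left(3 \left(-5 + 5 \cdot 2\right) + 4 \cdot 5\right) - 274 = 452 \left(3 \left(-5 + 10\right) + 20\right) - 274 = 452 \left(3 \cdot 5 + 20\right) - 274 = 452 \left(15 + 20\right) - 274 = 452 \cdot 35 - 274 = 15820 - 274 = 15546$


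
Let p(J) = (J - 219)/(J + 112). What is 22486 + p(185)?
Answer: 6678308/297 ≈ 22486.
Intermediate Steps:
p(J) = (-219 + J)/(112 + J)
22486 + p(185) = 22486 + (-219 + 185)/(112 + 185) = 22486 - 34/297 = 6678308/297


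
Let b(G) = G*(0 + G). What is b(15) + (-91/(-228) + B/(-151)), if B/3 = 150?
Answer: 7657441/34428 ≈ 222.42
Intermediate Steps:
B = 450 (B = 3*150 = 450)
b(G) = G² (b(G) = G*G = G²)
b(15) + (-91/(-228) + B/(-151)) = 15² + (-91/(-228) + 450/(-151)) = 225 + (-91*(-1/228) + 450*(-1/151)) = 225 + (91/228 - 450/151) = 225 - 88859/34428 = 7657441/34428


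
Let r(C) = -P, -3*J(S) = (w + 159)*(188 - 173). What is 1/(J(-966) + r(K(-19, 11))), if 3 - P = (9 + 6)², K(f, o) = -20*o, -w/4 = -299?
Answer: -1/6553 ≈ -0.00015260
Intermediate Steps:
w = 1196 (w = -4*(-299) = 1196)
J(S) = -6775 (J(S) = -(1196 + 159)*(188 - 173)/3 = -1355*15/3 = -⅓*20325 = -6775)
P = -222 (P = 3 - (9 + 6)² = 3 - 1*15² = 3 - 1*225 = 3 - 225 = -222)
r(C) = 222 (r(C) = -1*(-222) = 222)
1/(J(-966) + r(K(-19, 11))) = 1/(-6775 + 222) = 1/(-6553) = -1/6553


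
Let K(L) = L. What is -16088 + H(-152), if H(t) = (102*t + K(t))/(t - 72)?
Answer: -448507/28 ≈ -16018.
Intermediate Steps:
H(t) = 103*t/(-72 + t) (H(t) = (102*t + t)/(t - 72) = (103*t)/(-72 + t) = 103*t/(-72 + t))
-16088 + H(-152) = -16088 + 103*(-152)/(-72 - 152) = -16088 + 103*(-152)/(-224) = -16088 + 103*(-152)*(-1/224) = -16088 + 1957/28 = -448507/28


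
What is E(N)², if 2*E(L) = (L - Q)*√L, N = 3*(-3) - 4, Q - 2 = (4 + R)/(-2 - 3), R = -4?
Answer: -2925/4 ≈ -731.25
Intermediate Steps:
Q = 2 (Q = 2 + (4 - 4)/(-2 - 3) = 2 + 0/(-5) = 2 + 0*(-⅕) = 2 + 0 = 2)
N = -13 (N = -9 - 4 = -13)
E(L) = √L*(-2 + L)/2 (E(L) = ((L - 1*2)*√L)/2 = ((L - 2)*√L)/2 = ((-2 + L)*√L)/2 = (√L*(-2 + L))/2 = √L*(-2 + L)/2)
E(N)² = (√(-13)*(-2 - 13)/2)² = ((½)*(I*√13)*(-15))² = (-15*I*√13/2)² = -2925/4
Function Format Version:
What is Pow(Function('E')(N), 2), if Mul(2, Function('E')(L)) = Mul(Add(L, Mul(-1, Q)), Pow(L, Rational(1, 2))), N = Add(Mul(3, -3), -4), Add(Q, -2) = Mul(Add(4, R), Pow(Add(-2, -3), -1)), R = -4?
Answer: Rational(-2925, 4) ≈ -731.25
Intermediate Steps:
Q = 2 (Q = Add(2, Mul(Add(4, -4), Pow(Add(-2, -3), -1))) = Add(2, Mul(0, Pow(-5, -1))) = Add(2, Mul(0, Rational(-1, 5))) = Add(2, 0) = 2)
N = -13 (N = Add(-9, -4) = -13)
Function('E')(L) = Mul(Rational(1, 2), Pow(L, Rational(1, 2)), Add(-2, L)) (Function('E')(L) = Mul(Rational(1, 2), Mul(Add(L, Mul(-1, 2)), Pow(L, Rational(1, 2)))) = Mul(Rational(1, 2), Mul(Add(L, -2), Pow(L, Rational(1, 2)))) = Mul(Rational(1, 2), Mul(Add(-2, L), Pow(L, Rational(1, 2)))) = Mul(Rational(1, 2), Mul(Pow(L, Rational(1, 2)), Add(-2, L))) = Mul(Rational(1, 2), Pow(L, Rational(1, 2)), Add(-2, L)))
Pow(Function('E')(N), 2) = Pow(Mul(Rational(1, 2), Pow(-13, Rational(1, 2)), Add(-2, -13)), 2) = Pow(Mul(Rational(1, 2), Mul(I, Pow(13, Rational(1, 2))), -15), 2) = Pow(Mul(Rational(-15, 2), I, Pow(13, Rational(1, 2))), 2) = Rational(-2925, 4)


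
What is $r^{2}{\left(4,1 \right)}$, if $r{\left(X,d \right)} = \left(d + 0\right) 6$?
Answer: $36$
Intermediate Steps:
$r{\left(X,d \right)} = 6 d$ ($r{\left(X,d \right)} = d 6 = 6 d$)
$r^{2}{\left(4,1 \right)} = \left(6 \cdot 1\right)^{2} = 6^{2} = 36$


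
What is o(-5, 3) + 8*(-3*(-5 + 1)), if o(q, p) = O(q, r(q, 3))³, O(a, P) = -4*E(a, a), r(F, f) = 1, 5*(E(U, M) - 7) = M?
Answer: -13728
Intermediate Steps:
E(U, M) = 7 + M/5
O(a, P) = -28 - 4*a/5 (O(a, P) = -4*(7 + a/5) = -28 - 4*a/5)
o(q, p) = (-28 - 4*q/5)³
o(-5, 3) + 8*(-3*(-5 + 1)) = 64*(-35 - 1*(-5))³/125 + 8*(-3*(-5 + 1)) = 64*(-35 + 5)³/125 + 8*(-3*(-4)) = (64/125)*(-30)³ + 8*12 = (64/125)*(-27000) + 96 = -13824 + 96 = -13728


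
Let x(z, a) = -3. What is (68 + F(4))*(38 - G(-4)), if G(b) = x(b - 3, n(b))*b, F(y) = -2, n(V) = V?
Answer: 1716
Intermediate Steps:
G(b) = -3*b
(68 + F(4))*(38 - G(-4)) = (68 - 2)*(38 - (-3)*(-4)) = 66*(38 - 1*12) = 66*(38 - 12) = 66*26 = 1716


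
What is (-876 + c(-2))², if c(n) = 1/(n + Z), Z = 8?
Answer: 27615025/36 ≈ 7.6708e+5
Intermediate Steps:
c(n) = 1/(8 + n) (c(n) = 1/(n + 8) = 1/(8 + n))
(-876 + c(-2))² = (-876 + 1/(8 - 2))² = (-876 + 1/6)² = (-876 + ⅙)² = (-5255/6)² = 27615025/36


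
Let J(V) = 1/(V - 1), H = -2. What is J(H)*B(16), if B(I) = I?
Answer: -16/3 ≈ -5.3333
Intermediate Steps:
J(V) = 1/(-1 + V)
J(H)*B(16) = 16/(-1 - 2) = 16/(-3) = -1/3*16 = -16/3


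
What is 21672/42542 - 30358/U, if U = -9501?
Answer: 748697854/202095771 ≈ 3.7047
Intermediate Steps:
21672/42542 - 30358/U = 21672/42542 - 30358/(-9501) = 21672*(1/42542) - 30358*(-1/9501) = 10836/21271 + 30358/9501 = 748697854/202095771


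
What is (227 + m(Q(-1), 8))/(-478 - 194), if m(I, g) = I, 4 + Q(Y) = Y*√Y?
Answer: -223/672 + I/672 ≈ -0.33185 + 0.0014881*I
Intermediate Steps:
Q(Y) = -4 + Y^(3/2) (Q(Y) = -4 + Y*√Y = -4 + Y^(3/2))
(227 + m(Q(-1), 8))/(-478 - 194) = (227 + (-4 + (-1)^(3/2)))/(-478 - 194) = (227 + (-4 - I))/(-672) = (223 - I)*(-1/672) = -223/672 + I/672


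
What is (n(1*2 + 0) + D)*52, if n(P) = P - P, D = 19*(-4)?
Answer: -3952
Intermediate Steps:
D = -76
n(P) = 0
(n(1*2 + 0) + D)*52 = (0 - 76)*52 = -76*52 = -3952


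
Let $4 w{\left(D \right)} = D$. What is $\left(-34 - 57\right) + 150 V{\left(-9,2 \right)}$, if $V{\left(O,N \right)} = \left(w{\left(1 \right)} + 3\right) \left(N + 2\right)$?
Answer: $1859$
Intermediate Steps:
$w{\left(D \right)} = \frac{D}{4}$
$V{\left(O,N \right)} = \frac{13}{2} + \frac{13 N}{4}$ ($V{\left(O,N \right)} = \left(\frac{1}{4} \cdot 1 + 3\right) \left(N + 2\right) = \left(\frac{1}{4} + 3\right) \left(2 + N\right) = \frac{13 \left(2 + N\right)}{4} = \frac{13}{2} + \frac{13 N}{4}$)
$\left(-34 - 57\right) + 150 V{\left(-9,2 \right)} = \left(-34 - 57\right) + 150 \left(\frac{13}{2} + \frac{13}{4} \cdot 2\right) = \left(-34 - 57\right) + 150 \left(\frac{13}{2} + \frac{13}{2}\right) = -91 + 150 \cdot 13 = -91 + 1950 = 1859$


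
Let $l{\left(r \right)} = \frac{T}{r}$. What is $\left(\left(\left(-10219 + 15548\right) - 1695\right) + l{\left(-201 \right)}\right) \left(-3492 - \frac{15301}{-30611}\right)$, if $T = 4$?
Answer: $- \frac{78067124703730}{6152811} \approx -1.2688 \cdot 10^{7}$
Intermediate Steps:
$l{\left(r \right)} = \frac{4}{r}$
$\left(\left(\left(-10219 + 15548\right) - 1695\right) + l{\left(-201 \right)}\right) \left(-3492 - \frac{15301}{-30611}\right) = \left(\left(\left(-10219 + 15548\right) - 1695\right) + \frac{4}{-201}\right) \left(-3492 - \frac{15301}{-30611}\right) = \left(\left(5329 - 1695\right) + 4 \left(- \frac{1}{201}\right)\right) \left(-3492 - - \frac{15301}{30611}\right) = \left(3634 - \frac{4}{201}\right) \left(-3492 + \frac{15301}{30611}\right) = \frac{730430}{201} \left(- \frac{106878311}{30611}\right) = - \frac{78067124703730}{6152811}$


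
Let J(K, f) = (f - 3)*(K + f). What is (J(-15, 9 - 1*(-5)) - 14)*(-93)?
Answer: 2325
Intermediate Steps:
J(K, f) = (-3 + f)*(K + f)
(J(-15, 9 - 1*(-5)) - 14)*(-93) = (((9 - 1*(-5))² - 3*(-15) - 3*(9 - 1*(-5)) - 15*(9 - 1*(-5))) - 14)*(-93) = (((9 + 5)² + 45 - 3*(9 + 5) - 15*(9 + 5)) - 14)*(-93) = ((14² + 45 - 3*14 - 15*14) - 14)*(-93) = ((196 + 45 - 42 - 210) - 14)*(-93) = (-11 - 14)*(-93) = -25*(-93) = 2325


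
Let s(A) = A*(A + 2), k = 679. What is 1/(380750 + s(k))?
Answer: 1/843149 ≈ 1.1860e-6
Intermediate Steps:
s(A) = A*(2 + A)
1/(380750 + s(k)) = 1/(380750 + 679*(2 + 679)) = 1/(380750 + 679*681) = 1/(380750 + 462399) = 1/843149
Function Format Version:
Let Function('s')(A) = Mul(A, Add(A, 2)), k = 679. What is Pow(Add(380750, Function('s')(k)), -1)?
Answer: Rational(1, 843149) ≈ 1.1860e-6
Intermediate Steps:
Function('s')(A) = Mul(A, Add(2, A))
Pow(Add(380750, Function('s')(k)), -1) = Pow(Add(380750, Mul(679, Add(2, 679))), -1) = Pow(Add(380750, Mul(679, 681)), -1) = Pow(Add(380750, 462399), -1) = Pow(843149, -1) = Rational(1, 843149)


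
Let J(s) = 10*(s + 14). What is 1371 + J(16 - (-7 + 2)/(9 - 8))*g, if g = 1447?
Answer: 507821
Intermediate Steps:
J(s) = 140 + 10*s (J(s) = 10*(14 + s) = 140 + 10*s)
1371 + J(16 - (-7 + 2)/(9 - 8))*g = 1371 + (140 + 10*(16 - (-7 + 2)/(9 - 8)))*1447 = 1371 + (140 + 10*(16 - (-5)/1))*1447 = 1371 + (140 + 10*(16 - (-5)))*1447 = 1371 + (140 + 10*(16 - 1*(-5)))*1447 = 1371 + (140 + 10*(16 + 5))*1447 = 1371 + (140 + 10*21)*1447 = 1371 + (140 + 210)*1447 = 1371 + 350*1447 = 1371 + 506450 = 507821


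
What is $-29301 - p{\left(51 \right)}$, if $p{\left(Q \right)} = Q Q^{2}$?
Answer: $-161952$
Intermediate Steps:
$p{\left(Q \right)} = Q^{3}$
$-29301 - p{\left(51 \right)} = -29301 - 51^{3} = -29301 - 132651 = -161952$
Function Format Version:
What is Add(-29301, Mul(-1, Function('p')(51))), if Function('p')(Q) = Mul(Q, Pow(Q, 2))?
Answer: -161952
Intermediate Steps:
Function('p')(Q) = Pow(Q, 3)
Add(-29301, Mul(-1, Function('p')(51))) = Add(-29301, Mul(-1, Pow(51, 3))) = Add(-29301, Mul(-1, 132651)) = Add(-29301, -132651) = -161952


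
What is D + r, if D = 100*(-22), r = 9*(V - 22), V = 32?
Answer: -2110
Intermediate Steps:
r = 90 (r = 9*(32 - 22) = 9*10 = 90)
D = -2200
D + r = -2200 + 90 = -2110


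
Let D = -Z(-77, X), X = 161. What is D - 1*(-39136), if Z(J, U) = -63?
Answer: 39199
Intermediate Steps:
D = 63 (D = -1*(-63) = 63)
D - 1*(-39136) = 63 - 1*(-39136) = 63 + 39136 = 39199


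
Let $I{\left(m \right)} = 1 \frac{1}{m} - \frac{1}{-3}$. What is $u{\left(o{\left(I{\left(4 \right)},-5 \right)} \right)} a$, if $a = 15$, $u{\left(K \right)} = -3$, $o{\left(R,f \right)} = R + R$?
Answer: $-45$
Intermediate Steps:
$I{\left(m \right)} = \frac{1}{3} + \frac{1}{m}$ ($I{\left(m \right)} = \frac{1}{m} - - \frac{1}{3} = \frac{1}{m} + \frac{1}{3} = \frac{1}{3} + \frac{1}{m}$)
$o{\left(R,f \right)} = 2 R$
$u{\left(o{\left(I{\left(4 \right)},-5 \right)} \right)} a = \left(-3\right) 15 = -45$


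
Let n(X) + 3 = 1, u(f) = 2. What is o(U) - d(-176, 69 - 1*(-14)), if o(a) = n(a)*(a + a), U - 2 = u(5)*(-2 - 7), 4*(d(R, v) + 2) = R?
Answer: 110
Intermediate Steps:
d(R, v) = -2 + R/4
U = -16 (U = 2 + 2*(-2 - 7) = 2 + 2*(-9) = 2 - 18 = -16)
n(X) = -2 (n(X) = -3 + 1 = -2)
o(a) = -4*a (o(a) = -2*(a + a) = -4*a)
o(U) - d(-176, 69 - 1*(-14)) = -4*(-16) - (-2 + (¼)*(-176)) = 64 - (-2 - 44) = 64 - 1*(-46) = 64 + 46 = 110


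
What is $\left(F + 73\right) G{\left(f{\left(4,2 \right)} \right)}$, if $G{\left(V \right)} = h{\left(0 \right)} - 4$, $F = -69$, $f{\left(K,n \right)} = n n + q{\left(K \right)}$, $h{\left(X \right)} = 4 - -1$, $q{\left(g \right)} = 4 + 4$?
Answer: $4$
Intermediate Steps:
$q{\left(g \right)} = 8$
$h{\left(X \right)} = 5$ ($h{\left(X \right)} = 4 + 1 = 5$)
$f{\left(K,n \right)} = 8 + n^{2}$ ($f{\left(K,n \right)} = n n + 8 = n^{2} + 8 = 8 + n^{2}$)
$G{\left(V \right)} = 1$ ($G{\left(V \right)} = 5 - 4 = 1$)
$\left(F + 73\right) G{\left(f{\left(4,2 \right)} \right)} = \left(-69 + 73\right) 1 = 4 \cdot 1 = 4$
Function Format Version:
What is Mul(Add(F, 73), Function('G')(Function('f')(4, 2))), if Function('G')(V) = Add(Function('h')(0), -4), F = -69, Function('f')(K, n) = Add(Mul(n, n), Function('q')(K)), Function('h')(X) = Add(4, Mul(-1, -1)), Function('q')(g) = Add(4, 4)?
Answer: 4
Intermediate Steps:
Function('q')(g) = 8
Function('h')(X) = 5 (Function('h')(X) = Add(4, 1) = 5)
Function('f')(K, n) = Add(8, Pow(n, 2)) (Function('f')(K, n) = Add(Mul(n, n), 8) = Add(Pow(n, 2), 8) = Add(8, Pow(n, 2)))
Function('G')(V) = 1 (Function('G')(V) = Add(5, -4) = 1)
Mul(Add(F, 73), Function('G')(Function('f')(4, 2))) = Mul(Add(-69, 73), 1) = Mul(4, 1) = 4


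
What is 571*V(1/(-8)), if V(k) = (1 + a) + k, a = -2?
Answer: -5139/8 ≈ -642.38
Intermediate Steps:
V(k) = -1 + k (V(k) = (1 - 2) + k = -1 + k)
571*V(1/(-8)) = 571*(-1 + 1/(-8)) = 571*(-1 - 1/8) = 571*(-9/8) = -5139/8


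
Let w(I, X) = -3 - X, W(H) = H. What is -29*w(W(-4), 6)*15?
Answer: 3915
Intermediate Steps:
-29*w(W(-4), 6)*15 = -29*(-3 - 1*6)*15 = -29*(-3 - 6)*15 = -29*(-9)*15 = 261*15 = 3915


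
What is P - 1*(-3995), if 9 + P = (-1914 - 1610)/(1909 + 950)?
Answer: 11392450/2859 ≈ 3984.8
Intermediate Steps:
P = -29255/2859 (P = -9 + (-1914 - 1610)/(1909 + 950) = -9 - 3524/2859 = -29255/2859 ≈ -10.233)
P - 1*(-3995) = -29255/2859 - 1*(-3995) = -29255/2859 + 3995 = 11392450/2859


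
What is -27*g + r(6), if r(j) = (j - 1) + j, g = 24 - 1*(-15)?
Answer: -1042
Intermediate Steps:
g = 39 (g = 24 + 15 = 39)
r(j) = -1 + 2*j (r(j) = (-1 + j) + j = -1 + 2*j)
-27*g + r(6) = -27*39 + (-1 + 2*6) = -1053 + (-1 + 12) = -1053 + 11 = -1042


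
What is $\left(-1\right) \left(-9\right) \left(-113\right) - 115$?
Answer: $-1132$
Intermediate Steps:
$\left(-1\right) \left(-9\right) \left(-113\right) - 115 = 9 \left(-113\right) - 115 = -1017 - 115 = -1132$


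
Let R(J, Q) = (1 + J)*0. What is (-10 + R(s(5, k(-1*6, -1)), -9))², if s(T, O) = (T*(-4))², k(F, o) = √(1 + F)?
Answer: 100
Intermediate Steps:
s(T, O) = 16*T² (s(T, O) = (-4*T)² = 16*T²)
R(J, Q) = 0
(-10 + R(s(5, k(-1*6, -1)), -9))² = (-10 + 0)² = (-10)² = 100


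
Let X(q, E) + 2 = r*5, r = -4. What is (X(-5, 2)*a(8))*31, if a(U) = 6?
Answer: -4092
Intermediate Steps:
X(q, E) = -22 (X(q, E) = -2 - 4*5 = -2 - 20 = -22)
(X(-5, 2)*a(8))*31 = -22*6*31 = -132*31 = -4092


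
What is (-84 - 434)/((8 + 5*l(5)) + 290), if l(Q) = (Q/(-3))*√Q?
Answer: -1389276/796111 - 38850*√5/796111 ≈ -1.8542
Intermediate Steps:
l(Q) = -Q^(3/2)/3 (l(Q) = (Q*(-⅓))*√Q = (-Q/3)*√Q = -Q^(3/2)/3)
(-84 - 434)/((8 + 5*l(5)) + 290) = (-84 - 434)/((8 + 5*(-5*√5/3)) + 290) = -518/((8 + 5*(-5*√5/3)) + 290) = -518/((8 - 25*√5/3) + 290) = -518/(298 - 25*√5/3)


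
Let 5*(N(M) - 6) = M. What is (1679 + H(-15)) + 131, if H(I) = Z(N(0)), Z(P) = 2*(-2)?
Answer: 1806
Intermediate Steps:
N(M) = 6 + M/5
Z(P) = -4
H(I) = -4
(1679 + H(-15)) + 131 = (1679 - 4) + 131 = 1675 + 131 = 1806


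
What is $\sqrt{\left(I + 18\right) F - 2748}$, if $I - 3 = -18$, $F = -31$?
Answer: $i \sqrt{2841} \approx 53.301 i$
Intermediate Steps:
$I = -15$ ($I = 3 - 18 = -15$)
$\sqrt{\left(I + 18\right) F - 2748} = \sqrt{\left(-15 + 18\right) \left(-31\right) - 2748} = \sqrt{3 \left(-31\right) - 2748} = \sqrt{-93 - 2748} = \sqrt{-2841} = i \sqrt{2841}$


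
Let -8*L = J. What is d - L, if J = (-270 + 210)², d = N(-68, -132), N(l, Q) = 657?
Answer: 1107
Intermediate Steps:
d = 657
J = 3600 (J = (-60)² = 3600)
L = -450 (L = -⅛*3600 = -450)
d - L = 657 - 1*(-450) = 657 + 450 = 1107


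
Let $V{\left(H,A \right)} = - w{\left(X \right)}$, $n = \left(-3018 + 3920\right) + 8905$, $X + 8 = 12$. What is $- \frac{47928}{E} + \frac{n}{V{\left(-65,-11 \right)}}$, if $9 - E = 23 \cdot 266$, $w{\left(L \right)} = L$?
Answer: $- \frac{59719251}{24436} \approx -2443.9$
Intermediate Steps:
$X = 4$ ($X = -8 + 12 = 4$)
$E = -6109$ ($E = 9 - 23 \cdot 266 = 9 - 6118 = -6109$)
$n = 9807$ ($n = 902 + 8905 = 9807$)
$V{\left(H,A \right)} = -4$ ($V{\left(H,A \right)} = \left(-1\right) 4 = -4$)
$- \frac{47928}{E} + \frac{n}{V{\left(-65,-11 \right)}} = - \frac{47928}{-6109} + \frac{9807}{-4} = \left(-47928\right) \left(- \frac{1}{6109}\right) + 9807 \left(- \frac{1}{4}\right) = \frac{47928}{6109} - \frac{9807}{4} = - \frac{59719251}{24436}$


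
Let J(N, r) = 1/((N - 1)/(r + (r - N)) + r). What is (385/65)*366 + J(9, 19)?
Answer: 1211855/559 ≈ 2167.9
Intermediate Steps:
J(N, r) = 1/(r + (-1 + N)/(-N + 2*r)) (J(N, r) = 1/((-1 + N)/(-N + 2*r) + r) = 1/(r + (-1 + N)/(-N + 2*r)))
(385/65)*366 + J(9, 19) = (385/65)*366 + (9 - 2*19)/(1 - 1*9 - 2*19² + 9*19) = (385*(1/65))*366 + (9 - 38)/(1 - 9 - 2*361 + 171) = (77/13)*366 - 29/(1 - 9 - 722 + 171) = 28182/13 - 29/(-559) = 28182/13 - 1/559*(-29) = 28182/13 + 29/559 = 1211855/559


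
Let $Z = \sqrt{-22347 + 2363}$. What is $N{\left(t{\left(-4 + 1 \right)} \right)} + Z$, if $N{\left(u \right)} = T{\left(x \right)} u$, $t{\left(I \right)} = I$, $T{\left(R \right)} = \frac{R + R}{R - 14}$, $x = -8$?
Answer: $- \frac{24}{11} + 4 i \sqrt{1249} \approx -2.1818 + 141.36 i$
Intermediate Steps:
$T{\left(R \right)} = \frac{2 R}{-14 + R}$
$Z = 4 i \sqrt{1249}$ ($Z = \sqrt{-19984} = 4 i \sqrt{1249} \approx 141.36 i$)
$N{\left(u \right)} = \frac{8 u}{11}$ ($N{\left(u \right)} = 2 \left(-8\right) \frac{1}{-14 - 8} u = 2 \left(-8\right) \frac{1}{-22} u = 2 \left(-8\right) \left(- \frac{1}{22}\right) u = \frac{8 u}{11}$)
$N{\left(t{\left(-4 + 1 \right)} \right)} + Z = \frac{8 \left(-4 + 1\right)}{11} + 4 i \sqrt{1249} = \frac{8}{11} \left(-3\right) + 4 i \sqrt{1249} = - \frac{24}{11} + 4 i \sqrt{1249}$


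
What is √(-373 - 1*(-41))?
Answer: 2*I*√83 ≈ 18.221*I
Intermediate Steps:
√(-373 - 1*(-41)) = √(-373 + 41) = √(-332) = 2*I*√83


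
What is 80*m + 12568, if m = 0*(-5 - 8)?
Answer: 12568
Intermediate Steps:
m = 0 (m = 0*(-13) = 0)
80*m + 12568 = 80*0 + 12568 = 0 + 12568 = 12568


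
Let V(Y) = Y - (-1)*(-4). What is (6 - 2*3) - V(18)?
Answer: -14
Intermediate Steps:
V(Y) = -4 + Y (V(Y) = Y - 1*4 = Y - 4 = -4 + Y)
(6 - 2*3) - V(18) = (6 - 2*3) - (-4 + 18) = (6 - 6) - 1*14 = 0 - 14 = -14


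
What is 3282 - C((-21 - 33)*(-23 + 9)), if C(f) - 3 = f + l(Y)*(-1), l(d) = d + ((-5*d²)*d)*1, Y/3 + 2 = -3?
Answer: 19383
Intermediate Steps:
Y = -15 (Y = -6 + 3*(-3) = -6 - 9 = -15)
l(d) = d - 5*d³ (l(d) = d - 5*d³*1 = d - 5*d³)
C(f) = -16857 + f (C(f) = 3 + (f + (-15 - 5*(-15)³)*(-1)) = 3 + (f + (-15 - 5*(-3375))*(-1)) = 3 + (f + (-15 + 16875)*(-1)) = 3 + (f + 16860*(-1)) = 3 + (f - 16860) = 3 + (-16860 + f) = -16857 + f)
3282 - C((-21 - 33)*(-23 + 9)) = 3282 - (-16857 + (-21 - 33)*(-23 + 9)) = 3282 - (-16857 - 54*(-14)) = 3282 - (-16857 + 756) = 3282 - 1*(-16101) = 3282 + 16101 = 19383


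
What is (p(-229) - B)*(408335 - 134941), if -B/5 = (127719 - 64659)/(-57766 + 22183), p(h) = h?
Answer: -771318016986/11861 ≈ -6.5030e+7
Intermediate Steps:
B = 105100/11861 (B = -5*(127719 - 64659)/(-57766 + 22183) = -315300/(-35583) = -315300*(-1)/35583 = -5*(-21020/11861) = 105100/11861 ≈ 8.8610)
(p(-229) - B)*(408335 - 134941) = (-229 - 1*105100/11861)*(408335 - 134941) = (-229 - 105100/11861)*273394 = -2821269/11861*273394 = -771318016986/11861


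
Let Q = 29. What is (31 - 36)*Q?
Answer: -145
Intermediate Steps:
(31 - 36)*Q = (31 - 36)*29 = -5*29 = -145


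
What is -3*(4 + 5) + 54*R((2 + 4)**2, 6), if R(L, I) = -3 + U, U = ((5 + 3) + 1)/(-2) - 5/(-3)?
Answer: -342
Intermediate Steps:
U = -17/6 (U = (8 + 1)*(-1/2) - 5*(-1/3) = 9*(-1/2) + 5/3 = -9/2 + 5/3 = -17/6 ≈ -2.8333)
R(L, I) = -35/6 (R(L, I) = -3 - 17/6 = -35/6)
-3*(4 + 5) + 54*R((2 + 4)**2, 6) = -3*(4 + 5) + 54*(-35/6) = -3*9 - 315 = -27 - 315 = -342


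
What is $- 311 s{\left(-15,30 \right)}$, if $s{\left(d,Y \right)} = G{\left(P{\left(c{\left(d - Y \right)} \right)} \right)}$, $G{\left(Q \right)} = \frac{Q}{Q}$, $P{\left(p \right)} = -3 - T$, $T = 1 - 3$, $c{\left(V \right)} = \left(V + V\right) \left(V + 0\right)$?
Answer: $-311$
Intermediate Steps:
$c{\left(V \right)} = 2 V^{2}$ ($c{\left(V \right)} = 2 V V = 2 V^{2}$)
$T = -2$ ($T = 1 - 3 = -2$)
$P{\left(p \right)} = -1$ ($P{\left(p \right)} = -3 - -2 = -3 + 2 = -1$)
$G{\left(Q \right)} = 1$
$s{\left(d,Y \right)} = 1$
$- 311 s{\left(-15,30 \right)} = \left(-311\right) 1 = -311$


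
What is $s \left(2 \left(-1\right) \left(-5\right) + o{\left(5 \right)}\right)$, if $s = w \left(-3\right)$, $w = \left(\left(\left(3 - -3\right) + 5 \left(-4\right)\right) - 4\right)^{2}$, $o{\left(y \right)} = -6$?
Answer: $-3888$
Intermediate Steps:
$w = 324$ ($w = \left(\left(\left(3 + 3\right) - 20\right) - 4\right)^{2} = \left(\left(6 - 20\right) - 4\right)^{2} = \left(-14 - 4\right)^{2} = \left(-18\right)^{2} = 324$)
$s = -972$ ($s = 324 \left(-3\right) = -972$)
$s \left(2 \left(-1\right) \left(-5\right) + o{\left(5 \right)}\right) = - 972 \left(2 \left(-1\right) \left(-5\right) - 6\right) = - 972 \left(\left(-2\right) \left(-5\right) - 6\right) = - 972 \left(10 - 6\right) = \left(-972\right) 4 = -3888$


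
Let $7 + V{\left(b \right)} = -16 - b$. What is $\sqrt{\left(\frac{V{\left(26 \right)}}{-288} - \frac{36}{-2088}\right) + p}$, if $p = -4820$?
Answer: $\frac{5 i \sqrt{93391774}}{696} \approx 69.425 i$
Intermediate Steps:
$V{\left(b \right)} = -23 - b$ ($V{\left(b \right)} = -7 - \left(16 + b\right) = -23 - b$)
$\sqrt{\left(\frac{V{\left(26 \right)}}{-288} - \frac{36}{-2088}\right) + p} = \sqrt{\left(\frac{-23 - 26}{-288} - \frac{36}{-2088}\right) - 4820} = \sqrt{\left(\left(-23 - 26\right) \left(- \frac{1}{288}\right) - - \frac{1}{58}\right) - 4820} = \sqrt{\left(\left(-49\right) \left(- \frac{1}{288}\right) + \frac{1}{58}\right) - 4820} = \sqrt{\left(\frac{49}{288} + \frac{1}{58}\right) - 4820} = \sqrt{\frac{1565}{8352} - 4820} = \sqrt{- \frac{40255075}{8352}} = \frac{5 i \sqrt{93391774}}{696}$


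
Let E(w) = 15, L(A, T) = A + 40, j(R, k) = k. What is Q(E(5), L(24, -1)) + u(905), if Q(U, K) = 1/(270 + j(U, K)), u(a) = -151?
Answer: -50433/334 ≈ -151.00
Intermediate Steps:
L(A, T) = 40 + A
Q(U, K) = 1/(270 + K)
Q(E(5), L(24, -1)) + u(905) = 1/(270 + (40 + 24)) - 151 = 1/(270 + 64) - 151 = 1/334 - 151 = -50433/334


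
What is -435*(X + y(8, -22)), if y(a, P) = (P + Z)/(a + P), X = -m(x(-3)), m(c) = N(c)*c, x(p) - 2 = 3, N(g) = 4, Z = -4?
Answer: 55245/7 ≈ 7892.1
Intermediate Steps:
x(p) = 5 (x(p) = 2 + 3 = 5)
m(c) = 4*c
X = -20 (X = -4*5 = -1*20 = -20)
y(a, P) = (-4 + P)/(P + a) (y(a, P) = (P - 4)/(a + P) = (-4 + P)/(P + a))
-435*(X + y(8, -22)) = -435*(-20 + (-4 - 22)/(-22 + 8)) = -435*(-20 - 26/(-14)) = -435*(-20 - 1/14*(-26)) = -435*(-20 + 13/7) = -435*(-127/7) = 55245/7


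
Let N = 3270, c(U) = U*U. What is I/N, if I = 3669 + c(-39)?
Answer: 173/109 ≈ 1.5872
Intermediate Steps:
c(U) = U**2
I = 5190 (I = 3669 + (-39)**2 = 3669 + 1521 = 5190)
I/N = 5190/3270 = 5190*(1/3270) = 173/109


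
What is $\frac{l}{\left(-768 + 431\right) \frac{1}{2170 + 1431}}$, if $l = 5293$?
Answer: $- \frac{19060093}{337} \approx -56558.0$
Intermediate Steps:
$\frac{l}{\left(-768 + 431\right) \frac{1}{2170 + 1431}} = \frac{5293}{\left(-768 + 431\right) \frac{1}{2170 + 1431}} = \frac{5293}{\left(-337\right) \frac{1}{3601}} = \frac{5293}{- \frac{337}{3601}} = 5293 \left(- \frac{3601}{337}\right) = - \frac{19060093}{337}$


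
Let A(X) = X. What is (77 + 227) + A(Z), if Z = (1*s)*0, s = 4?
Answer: 304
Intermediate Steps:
Z = 0 (Z = (1*4)*0 = 4*0 = 0)
(77 + 227) + A(Z) = (77 + 227) + 0 = 304 + 0 = 304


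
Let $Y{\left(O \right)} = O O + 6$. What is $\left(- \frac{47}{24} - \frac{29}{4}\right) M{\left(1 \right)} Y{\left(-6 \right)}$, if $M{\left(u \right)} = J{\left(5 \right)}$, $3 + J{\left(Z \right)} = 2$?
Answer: $\frac{1547}{4} \approx 386.75$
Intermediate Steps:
$J{\left(Z \right)} = -1$ ($J{\left(Z \right)} = -3 + 2 = -1$)
$M{\left(u \right)} = -1$
$Y{\left(O \right)} = 6 + O^{2}$ ($Y{\left(O \right)} = O^{2} + 6 = 6 + O^{2}$)
$\left(- \frac{47}{24} - \frac{29}{4}\right) M{\left(1 \right)} Y{\left(-6 \right)} = \left(- \frac{47}{24} - \frac{29}{4}\right) \left(-1\right) \left(6 + \left(-6\right)^{2}\right) = \left(\left(-47\right) \frac{1}{24} - \frac{29}{4}\right) \left(-1\right) \left(6 + 36\right) = \left(- \frac{47}{24} - \frac{29}{4}\right) \left(-1\right) 42 = \left(- \frac{221}{24}\right) \left(-1\right) 42 = \frac{221}{24} \cdot 42 = \frac{1547}{4}$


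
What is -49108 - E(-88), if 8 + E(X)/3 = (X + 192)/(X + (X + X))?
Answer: -539911/11 ≈ -49083.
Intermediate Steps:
E(X) = -24 + (192 + X)/X (E(X) = -24 + 3*((X + 192)/(X + (X + X))) = -24 + 3*((192 + X)/(X + 2*X)) = -24 + 3*((192 + X)/((3*X))) = -24 + 3*((192 + X)*(1/(3*X))) = -24 + 3*((192 + X)/(3*X)) = -24 + (192 + X)/X)
-49108 - E(-88) = -49108 - (-23 + 192/(-88)) = -49108 - (-23 + 192*(-1/88)) = -49108 - (-23 - 24/11) = -49108 - 1*(-277/11) = -49108 + 277/11 = -539911/11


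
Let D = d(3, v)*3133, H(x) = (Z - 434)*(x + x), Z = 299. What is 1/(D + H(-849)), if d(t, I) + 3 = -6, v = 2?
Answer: 1/201033 ≈ 4.9743e-6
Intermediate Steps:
d(t, I) = -9 (d(t, I) = -3 - 6 = -9)
H(x) = -270*x (H(x) = (299 - 434)*(x + x) = -270*x)
D = -28197 (D = -9*3133 = -28197)
1/(D + H(-849)) = 1/(-28197 - 270*(-849)) = 1/(-28197 + 229230) = 1/201033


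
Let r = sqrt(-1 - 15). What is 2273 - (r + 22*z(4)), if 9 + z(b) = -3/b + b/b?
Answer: 4931/2 - 4*I ≈ 2465.5 - 4.0*I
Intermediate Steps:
r = 4*I (r = sqrt(-16) = 4*I ≈ 4.0*I)
z(b) = -8 - 3/b (z(b) = -9 + (-3/b + b/b) = -9 + (-3/b + 1) = -9 + (1 - 3/b) = -8 - 3/b)
2273 - (r + 22*z(4)) = 2273 - (4*I + 22*(-8 - 3/4)) = 2273 - (4*I + 22*(-35/4)) = 2273 - (4*I - 385/2) = 2273 - (-385/2 + 4*I) = 2273 + (385/2 - 4*I) = 4931/2 - 4*I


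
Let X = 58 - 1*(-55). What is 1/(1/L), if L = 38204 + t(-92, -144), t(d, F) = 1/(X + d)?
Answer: 802285/21 ≈ 38204.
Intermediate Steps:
X = 113 (X = 58 + 55 = 113)
t(d, F) = 1/(113 + d)
L = 802285/21 (L = 38204 + 1/(113 - 92) = 38204 + 1/21 = 802285/21 ≈ 38204.)
1/(1/L) = 1/(1/(802285/21)) = 1/(21/802285) = 802285/21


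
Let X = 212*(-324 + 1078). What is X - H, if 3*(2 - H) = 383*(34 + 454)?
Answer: 666442/3 ≈ 2.2215e+5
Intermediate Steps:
H = -186898/3 (H = 2 - 383*(34 + 454)/3 = 2 - 383*488/3 = 2 - ⅓*186904 = 2 - 186904/3 = -186898/3 ≈ -62299.)
X = 159848 (X = 212*754 = 159848)
X - H = 159848 - 1*(-186898/3) = 159848 + 186898/3 = 666442/3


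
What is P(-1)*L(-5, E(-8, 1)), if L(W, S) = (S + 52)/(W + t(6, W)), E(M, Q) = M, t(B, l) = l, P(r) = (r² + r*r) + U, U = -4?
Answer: 44/5 ≈ 8.8000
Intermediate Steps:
P(r) = -4 + 2*r² (P(r) = (r² + r*r) - 4 = (r² + r²) - 4 = 2*r² - 4 = -4 + 2*r²)
L(W, S) = (52 + S)/(2*W) (L(W, S) = (S + 52)/(W + W) = (52 + S)/((2*W)) = (52 + S)*(1/(2*W)) = (52 + S)/(2*W))
P(-1)*L(-5, E(-8, 1)) = (-4 + 2*(-1)²)*((½)*(52 - 8)/(-5)) = (-4 + 2*1)*((½)*(-⅕)*44) = (-4 + 2)*(-22/5) = -2*(-22/5) = 44/5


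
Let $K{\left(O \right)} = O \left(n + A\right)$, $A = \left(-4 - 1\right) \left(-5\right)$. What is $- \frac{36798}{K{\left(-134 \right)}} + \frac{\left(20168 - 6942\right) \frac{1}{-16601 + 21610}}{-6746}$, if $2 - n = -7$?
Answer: $\frac{310842609029}{38487623246} \approx 8.0764$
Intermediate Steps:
$n = 9$ ($n = 2 - -7 = 2 + 7 = 9$)
$A = 25$ ($A = \left(-5\right) \left(-5\right) = 25$)
$K{\left(O \right)} = 34 O$ ($K{\left(O \right)} = O \left(9 + 25\right) = O 34 = 34 O$)
$- \frac{36798}{K{\left(-134 \right)}} + \frac{\left(20168 - 6942\right) \frac{1}{-16601 + 21610}}{-6746} = - \frac{36798}{34 \left(-134\right)} + \frac{\left(20168 - 6942\right) \frac{1}{-16601 + 21610}}{-6746} = - \frac{36798}{-4556} + \frac{13226}{5009} \left(- \frac{1}{6746}\right) = \left(-36798\right) \left(- \frac{1}{4556}\right) + 13226 \cdot \frac{1}{5009} \left(- \frac{1}{6746}\right) = \frac{18399}{2278} + \frac{13226}{5009} \left(- \frac{1}{6746}\right) = \frac{18399}{2278} - \frac{6613}{16895357} = \frac{310842609029}{38487623246}$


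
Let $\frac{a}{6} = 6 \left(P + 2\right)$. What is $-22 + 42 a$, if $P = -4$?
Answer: $-3046$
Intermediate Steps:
$a = -72$ ($a = 6 \cdot 6 \left(-4 + 2\right) = 6 \cdot 6 \left(-2\right) = 6 \left(-12\right) = -72$)
$-22 + 42 a = -22 + 42 \left(-72\right) = -22 - 3024 = -3046$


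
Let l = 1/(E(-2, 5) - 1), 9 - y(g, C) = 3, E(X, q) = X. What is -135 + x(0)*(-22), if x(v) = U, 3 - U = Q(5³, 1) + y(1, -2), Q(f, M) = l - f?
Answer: -8479/3 ≈ -2826.3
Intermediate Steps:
y(g, C) = 6 (y(g, C) = 9 - 1*3 = 9 - 3 = 6)
l = -⅓ (l = 1/(-2 - 1) = 1/(-3) = -⅓ ≈ -0.33333)
Q(f, M) = -⅓ - f
U = 367/3 (U = 3 - ((-⅓ - 1*5³) + 6) = 3 - ((-⅓ - 1*125) + 6) = 3 - ((-⅓ - 125) + 6) = 3 - (-376/3 + 6) = 3 - 1*(-358/3) = 3 + 358/3 = 367/3 ≈ 122.33)
x(v) = 367/3
-135 + x(0)*(-22) = -135 + (367/3)*(-22) = -135 - 8074/3 = -8479/3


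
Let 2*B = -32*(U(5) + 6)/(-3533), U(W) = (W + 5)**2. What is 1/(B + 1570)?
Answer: 3533/5548506 ≈ 0.00063675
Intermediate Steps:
U(W) = (5 + W)**2
B = 1696/3533 (B = (-32*((5 + 5)**2 + 6)/(-3533))/2 = (-32*(10**2 + 6)*(-1/3533))/2 = (-32*(100 + 6)*(-1/3533))/2 = (-32*106*(-1/3533))/2 = (-3392*(-1/3533))/2 = (1/2)*(3392/3533) = 1696/3533 ≈ 0.48005)
1/(B + 1570) = 1/(1696/3533 + 1570) = 1/(5548506/3533) = 3533/5548506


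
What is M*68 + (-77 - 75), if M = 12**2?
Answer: 9640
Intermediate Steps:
M = 144
M*68 + (-77 - 75) = 144*68 + (-77 - 75) = 9792 - 152 = 9640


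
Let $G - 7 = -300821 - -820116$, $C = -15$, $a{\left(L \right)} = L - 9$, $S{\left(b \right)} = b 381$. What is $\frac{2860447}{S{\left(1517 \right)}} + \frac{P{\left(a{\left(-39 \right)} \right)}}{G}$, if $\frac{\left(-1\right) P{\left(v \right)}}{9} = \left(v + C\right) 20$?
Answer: $\frac{2599285901}{522900021} \approx 4.9709$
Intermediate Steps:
$S{\left(b \right)} = 381 b$
$a{\left(L \right)} = -9 + L$
$P{\left(v \right)} = 2700 - 180 v$ ($P{\left(v \right)} = - 9 \left(v - 15\right) 20 = - 9 \left(-15 + v\right) 20 = - 9 \left(-300 + 20 v\right) = 2700 - 180 v$)
$G = 519302$ ($G = 7 - -519295 = 7 + \left(-300821 + 820116\right) = 7 + 519295 = 519302$)
$\frac{2860447}{S{\left(1517 \right)}} + \frac{P{\left(a{\left(-39 \right)} \right)}}{G} = \frac{2860447}{381 \cdot 1517} + \frac{2700 - 180 \left(-9 - 39\right)}{519302} = \frac{2860447}{577977} + \left(2700 - -8640\right) \frac{1}{519302} = 2860447 \cdot \frac{1}{577977} + \left(2700 + 8640\right) \frac{1}{519302} = \frac{69767}{14097} + 11340 \cdot \frac{1}{519302} = \frac{69767}{14097} + \frac{810}{37093} = \frac{2599285901}{522900021}$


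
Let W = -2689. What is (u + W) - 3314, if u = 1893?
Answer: -4110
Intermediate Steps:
(u + W) - 3314 = (1893 - 2689) - 3314 = -796 - 3314 = -4110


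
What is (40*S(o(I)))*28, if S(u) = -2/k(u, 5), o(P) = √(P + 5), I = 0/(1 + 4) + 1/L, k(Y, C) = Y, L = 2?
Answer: -2240*√22/11 ≈ -955.14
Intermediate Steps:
I = ½ (I = 0/(1 + 4) + 1/2 = 0/5 + 1*(½) = 0*(⅕) + ½ = 0 + ½ = ½ ≈ 0.50000)
o(P) = √(5 + P)
S(u) = -2/u
(40*S(o(I)))*28 = (40*(-2/√(5 + ½)))*28 = (40*(-2*√22/11))*28 = -80*√22/11*28 = -2240*√22/11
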